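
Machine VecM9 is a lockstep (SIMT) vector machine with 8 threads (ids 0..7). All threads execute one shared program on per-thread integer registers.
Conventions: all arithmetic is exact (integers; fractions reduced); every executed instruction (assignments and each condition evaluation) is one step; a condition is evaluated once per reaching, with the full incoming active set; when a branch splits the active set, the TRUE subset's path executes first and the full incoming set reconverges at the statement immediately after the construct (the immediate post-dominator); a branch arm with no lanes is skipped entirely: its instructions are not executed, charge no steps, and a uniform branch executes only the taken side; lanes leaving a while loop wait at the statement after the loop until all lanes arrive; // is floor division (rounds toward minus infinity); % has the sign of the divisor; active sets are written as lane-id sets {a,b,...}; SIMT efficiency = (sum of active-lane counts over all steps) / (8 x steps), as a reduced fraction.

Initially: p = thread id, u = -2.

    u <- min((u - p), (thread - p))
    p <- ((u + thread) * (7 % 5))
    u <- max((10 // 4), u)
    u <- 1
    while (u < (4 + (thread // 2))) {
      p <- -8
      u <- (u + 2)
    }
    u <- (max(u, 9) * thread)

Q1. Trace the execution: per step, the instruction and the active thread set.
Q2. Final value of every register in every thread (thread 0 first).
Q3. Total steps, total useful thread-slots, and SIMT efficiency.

step 0: u <- min((u - p), (thread - p)) {0,1,2,3,4,5,6,7}
step 1: p <- ((u + thread) * (7 % 5)) {0,1,2,3,4,5,6,7}
step 2: u <- max((10 // 4), u)       {0,1,2,3,4,5,6,7}
step 3: u <- 1                       {0,1,2,3,4,5,6,7}
step 4: eval (u < (4 + (thread // 2))) {0,1,2,3,4,5,6,7}
step 5: p <- -8                      {0,1,2,3,4,5,6,7}
step 6: u <- (u + 2)                 {0,1,2,3,4,5,6,7}
step 7: eval (u < (4 + (thread // 2))) {0,1,2,3,4,5,6,7}
step 8: p <- -8                      {0,1,2,3,4,5,6,7}
step 9: u <- (u + 2)                 {0,1,2,3,4,5,6,7}
step 10: eval (u < (4 + (thread // 2))) {0,1,2,3,4,5,6,7}
step 11: p <- -8                      {4,5,6,7}
step 12: u <- (u + 2)                 {4,5,6,7}
step 13: eval (u < (4 + (thread // 2))) {4,5,6,7}
step 14: u <- (max(u, 9) * thread)    {0,1,2,3,4,5,6,7}

Answer: 15 steps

p: -8,-8,-8,-8,-8,-8,-8,-8
u: 0,9,18,27,36,45,54,63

steps = 15; useful = 108; efficiency = 108/120 = 9/10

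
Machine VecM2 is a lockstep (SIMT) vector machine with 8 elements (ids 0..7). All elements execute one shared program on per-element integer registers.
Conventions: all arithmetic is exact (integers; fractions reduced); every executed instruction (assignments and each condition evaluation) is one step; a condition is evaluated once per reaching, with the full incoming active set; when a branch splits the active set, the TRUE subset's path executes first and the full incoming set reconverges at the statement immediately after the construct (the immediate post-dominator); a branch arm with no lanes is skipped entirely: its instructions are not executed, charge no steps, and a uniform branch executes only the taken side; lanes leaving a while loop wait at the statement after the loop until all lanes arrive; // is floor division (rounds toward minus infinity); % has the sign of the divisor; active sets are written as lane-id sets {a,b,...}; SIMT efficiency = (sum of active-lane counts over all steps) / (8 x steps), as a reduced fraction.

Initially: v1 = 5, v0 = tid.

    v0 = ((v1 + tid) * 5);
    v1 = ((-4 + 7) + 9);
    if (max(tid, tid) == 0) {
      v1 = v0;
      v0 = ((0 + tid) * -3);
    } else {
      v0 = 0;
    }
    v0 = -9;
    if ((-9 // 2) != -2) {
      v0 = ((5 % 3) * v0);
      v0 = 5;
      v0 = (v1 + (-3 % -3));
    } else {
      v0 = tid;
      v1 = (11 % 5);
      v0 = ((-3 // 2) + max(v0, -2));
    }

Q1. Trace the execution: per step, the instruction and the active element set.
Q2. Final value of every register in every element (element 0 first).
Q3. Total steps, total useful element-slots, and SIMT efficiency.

step 0: v0 <- ((v1 + tid) * 5)       {0,1,2,3,4,5,6,7}
step 1: v1 <- ((-4 + 7) + 9)         {0,1,2,3,4,5,6,7}
step 2: eval (max(tid, tid) == 0)    {0,1,2,3,4,5,6,7}
step 3: v1 <- v0                     {0}
step 4: v0 <- ((0 + tid) * -3)       {0}
step 5: v0 <- 0                      {1,2,3,4,5,6,7}
step 6: v0 <- -9                     {0,1,2,3,4,5,6,7}
step 7: eval ((-9 // 2) != -2)       {0,1,2,3,4,5,6,7}
step 8: v0 <- ((5 % 3) * v0)         {0,1,2,3,4,5,6,7}
step 9: v0 <- 5                      {0,1,2,3,4,5,6,7}
step 10: v0 <- (v1 + (-3 % -3))       {0,1,2,3,4,5,6,7}

Answer: 11 steps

v1: 25,12,12,12,12,12,12,12
v0: 25,12,12,12,12,12,12,12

steps = 11; useful = 73; efficiency = 73/88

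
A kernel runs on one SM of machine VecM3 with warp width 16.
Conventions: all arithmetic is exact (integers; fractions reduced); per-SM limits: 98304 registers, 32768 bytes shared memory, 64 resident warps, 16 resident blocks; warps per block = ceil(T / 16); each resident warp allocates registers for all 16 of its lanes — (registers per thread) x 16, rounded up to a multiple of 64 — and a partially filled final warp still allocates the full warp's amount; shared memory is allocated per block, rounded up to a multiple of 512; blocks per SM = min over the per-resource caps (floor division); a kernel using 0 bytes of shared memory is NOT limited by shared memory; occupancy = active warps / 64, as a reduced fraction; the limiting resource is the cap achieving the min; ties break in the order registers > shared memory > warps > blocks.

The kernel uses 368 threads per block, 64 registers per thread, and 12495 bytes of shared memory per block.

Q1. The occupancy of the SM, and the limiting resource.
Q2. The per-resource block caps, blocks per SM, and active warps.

Answer: occupancy 23/32, limited by shared memory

registers: 4 blocks
shared memory: 2 blocks
warps: 2 blocks
blocks: 16 blocks

Answer: 2 blocks, 46 active warps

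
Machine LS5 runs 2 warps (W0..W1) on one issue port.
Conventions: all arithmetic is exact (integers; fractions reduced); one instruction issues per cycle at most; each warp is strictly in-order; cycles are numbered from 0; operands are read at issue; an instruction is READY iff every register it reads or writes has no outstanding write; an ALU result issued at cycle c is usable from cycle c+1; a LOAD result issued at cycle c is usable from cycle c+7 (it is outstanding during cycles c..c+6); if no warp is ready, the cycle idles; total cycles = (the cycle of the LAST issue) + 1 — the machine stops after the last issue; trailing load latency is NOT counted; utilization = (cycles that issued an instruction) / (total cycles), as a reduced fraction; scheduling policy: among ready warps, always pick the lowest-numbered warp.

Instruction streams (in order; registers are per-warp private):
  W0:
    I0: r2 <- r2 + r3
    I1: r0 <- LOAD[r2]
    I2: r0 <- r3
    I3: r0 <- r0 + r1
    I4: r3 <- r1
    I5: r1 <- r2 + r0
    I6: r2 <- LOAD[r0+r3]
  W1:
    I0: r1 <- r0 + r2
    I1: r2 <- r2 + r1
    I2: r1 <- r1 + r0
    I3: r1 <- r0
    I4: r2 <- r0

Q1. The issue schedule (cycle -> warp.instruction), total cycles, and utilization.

cycle 0: W0.I0
cycle 1: W0.I1
cycle 2: W1.I0
cycle 3: W1.I1
cycle 4: W1.I2
cycle 5: W1.I3
cycle 6: W1.I4
cycle 7: idle
cycle 8: W0.I2
cycle 9: W0.I3
cycle 10: W0.I4
cycle 11: W0.I5
cycle 12: W0.I6

Answer: 13 cycles, utilization 12/13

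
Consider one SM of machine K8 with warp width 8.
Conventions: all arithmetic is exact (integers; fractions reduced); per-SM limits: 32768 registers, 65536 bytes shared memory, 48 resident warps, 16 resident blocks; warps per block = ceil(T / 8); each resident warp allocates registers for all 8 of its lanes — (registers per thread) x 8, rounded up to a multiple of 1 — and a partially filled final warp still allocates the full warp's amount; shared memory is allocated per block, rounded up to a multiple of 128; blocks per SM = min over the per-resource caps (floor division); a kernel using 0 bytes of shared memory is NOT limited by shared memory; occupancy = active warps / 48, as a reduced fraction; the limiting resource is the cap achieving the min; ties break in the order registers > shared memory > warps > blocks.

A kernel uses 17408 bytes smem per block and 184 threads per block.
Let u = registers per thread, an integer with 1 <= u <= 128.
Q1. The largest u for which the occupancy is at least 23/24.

Answer: u = 89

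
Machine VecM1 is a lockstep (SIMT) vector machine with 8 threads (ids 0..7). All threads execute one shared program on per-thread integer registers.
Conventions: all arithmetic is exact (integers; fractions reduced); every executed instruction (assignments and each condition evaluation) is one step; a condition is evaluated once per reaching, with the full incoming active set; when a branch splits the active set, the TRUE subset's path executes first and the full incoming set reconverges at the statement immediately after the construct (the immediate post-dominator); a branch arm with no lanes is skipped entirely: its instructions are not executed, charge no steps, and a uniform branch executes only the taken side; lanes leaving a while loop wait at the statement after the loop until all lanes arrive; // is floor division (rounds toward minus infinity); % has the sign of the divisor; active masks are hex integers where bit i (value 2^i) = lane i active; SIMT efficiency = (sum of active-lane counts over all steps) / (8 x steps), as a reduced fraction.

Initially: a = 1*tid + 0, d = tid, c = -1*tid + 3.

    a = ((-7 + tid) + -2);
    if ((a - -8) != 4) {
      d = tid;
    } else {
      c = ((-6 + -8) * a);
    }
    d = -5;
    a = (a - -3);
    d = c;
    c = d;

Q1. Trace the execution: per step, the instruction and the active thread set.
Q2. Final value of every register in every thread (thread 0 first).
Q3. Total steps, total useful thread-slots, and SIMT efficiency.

step 0: a <- ((-7 + tid) + -2)       0xff
step 1: eval ((a - -8) != 4)         0xff
step 2: d <- tid                     0xdf
step 3: c <- ((-6 + -8) * a)         0x20
step 4: d <- -5                      0xff
step 5: a <- (a - -3)                0xff
step 6: d <- c                       0xff
step 7: c <- d                       0xff

Answer: 8 steps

a: -6,-5,-4,-3,-2,-1,0,1
d: 3,2,1,0,-1,56,-3,-4
c: 3,2,1,0,-1,56,-3,-4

steps = 8; useful = 56; efficiency = 56/64 = 7/8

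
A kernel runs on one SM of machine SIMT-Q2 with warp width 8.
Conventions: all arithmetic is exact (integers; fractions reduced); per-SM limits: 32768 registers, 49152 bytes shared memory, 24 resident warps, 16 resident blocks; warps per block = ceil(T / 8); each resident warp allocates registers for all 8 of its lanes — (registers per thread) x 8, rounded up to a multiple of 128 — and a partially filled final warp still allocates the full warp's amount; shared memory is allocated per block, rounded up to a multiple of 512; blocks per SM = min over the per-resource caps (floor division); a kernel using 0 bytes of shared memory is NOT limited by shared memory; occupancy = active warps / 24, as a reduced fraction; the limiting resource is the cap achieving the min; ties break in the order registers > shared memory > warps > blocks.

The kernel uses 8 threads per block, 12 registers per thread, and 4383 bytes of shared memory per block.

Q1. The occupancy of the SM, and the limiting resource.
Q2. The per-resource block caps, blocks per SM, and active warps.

Answer: occupancy 5/12, limited by shared memory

registers: 256 blocks
shared memory: 10 blocks
warps: 24 blocks
blocks: 16 blocks

Answer: 10 blocks, 10 active warps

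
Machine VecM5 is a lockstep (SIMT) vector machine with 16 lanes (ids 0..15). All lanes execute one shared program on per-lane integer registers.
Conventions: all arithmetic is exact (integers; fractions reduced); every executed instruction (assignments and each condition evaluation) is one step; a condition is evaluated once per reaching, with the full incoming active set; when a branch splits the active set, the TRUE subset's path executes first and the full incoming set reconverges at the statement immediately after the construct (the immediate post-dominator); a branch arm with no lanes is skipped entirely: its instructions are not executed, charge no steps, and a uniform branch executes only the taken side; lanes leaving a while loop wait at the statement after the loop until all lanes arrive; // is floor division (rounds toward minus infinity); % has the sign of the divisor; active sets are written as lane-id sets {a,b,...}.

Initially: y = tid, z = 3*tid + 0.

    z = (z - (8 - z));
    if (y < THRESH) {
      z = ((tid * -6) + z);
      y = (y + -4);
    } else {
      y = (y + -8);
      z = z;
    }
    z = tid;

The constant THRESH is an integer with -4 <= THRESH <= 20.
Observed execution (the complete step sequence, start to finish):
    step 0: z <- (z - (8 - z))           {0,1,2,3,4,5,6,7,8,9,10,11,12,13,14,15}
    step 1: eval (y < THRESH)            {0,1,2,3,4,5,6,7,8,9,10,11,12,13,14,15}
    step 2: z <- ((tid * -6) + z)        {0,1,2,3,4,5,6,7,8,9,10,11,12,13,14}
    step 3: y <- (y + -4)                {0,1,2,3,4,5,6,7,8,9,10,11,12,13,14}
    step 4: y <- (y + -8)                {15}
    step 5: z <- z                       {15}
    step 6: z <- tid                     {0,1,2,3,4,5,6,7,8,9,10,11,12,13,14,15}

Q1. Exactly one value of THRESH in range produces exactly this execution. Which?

Answer: THRESH = 15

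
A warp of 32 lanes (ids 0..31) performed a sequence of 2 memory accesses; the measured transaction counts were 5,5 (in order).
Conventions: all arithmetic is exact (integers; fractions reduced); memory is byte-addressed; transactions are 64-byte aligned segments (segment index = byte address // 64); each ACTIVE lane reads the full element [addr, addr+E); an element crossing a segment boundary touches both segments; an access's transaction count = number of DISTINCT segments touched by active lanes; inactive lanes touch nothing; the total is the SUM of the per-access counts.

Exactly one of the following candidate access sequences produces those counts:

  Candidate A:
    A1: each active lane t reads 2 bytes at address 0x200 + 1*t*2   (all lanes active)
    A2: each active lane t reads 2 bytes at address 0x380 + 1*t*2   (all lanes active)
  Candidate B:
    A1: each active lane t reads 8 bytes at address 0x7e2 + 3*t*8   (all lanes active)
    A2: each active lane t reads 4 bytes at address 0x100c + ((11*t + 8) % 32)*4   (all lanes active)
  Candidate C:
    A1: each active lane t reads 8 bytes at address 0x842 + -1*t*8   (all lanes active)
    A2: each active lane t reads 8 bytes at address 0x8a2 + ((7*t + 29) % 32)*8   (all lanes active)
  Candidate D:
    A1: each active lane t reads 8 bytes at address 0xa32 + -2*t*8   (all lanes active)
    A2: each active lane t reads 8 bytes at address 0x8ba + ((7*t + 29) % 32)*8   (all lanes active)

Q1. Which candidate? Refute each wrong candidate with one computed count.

A: A1 gives 1 transaction, not 5
B: A1 gives 13 transactions, not 5
D: A1 gives 8 transactions, not 5
C: all counts match (5,5)

Answer: C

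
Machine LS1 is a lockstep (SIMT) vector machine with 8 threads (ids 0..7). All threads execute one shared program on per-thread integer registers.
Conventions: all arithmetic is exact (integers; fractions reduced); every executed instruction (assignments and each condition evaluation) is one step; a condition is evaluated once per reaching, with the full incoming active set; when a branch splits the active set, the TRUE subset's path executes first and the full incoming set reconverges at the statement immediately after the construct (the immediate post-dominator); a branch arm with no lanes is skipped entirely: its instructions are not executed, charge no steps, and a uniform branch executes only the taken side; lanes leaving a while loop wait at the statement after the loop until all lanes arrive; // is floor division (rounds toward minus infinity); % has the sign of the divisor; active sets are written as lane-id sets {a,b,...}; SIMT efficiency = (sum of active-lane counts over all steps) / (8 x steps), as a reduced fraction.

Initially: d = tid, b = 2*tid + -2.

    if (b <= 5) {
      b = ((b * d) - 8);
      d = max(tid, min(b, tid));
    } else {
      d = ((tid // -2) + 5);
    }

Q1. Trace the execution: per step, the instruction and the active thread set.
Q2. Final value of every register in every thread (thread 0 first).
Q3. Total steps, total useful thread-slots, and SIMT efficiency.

step 0: eval (b <= 5)                {0,1,2,3,4,5,6,7}
step 1: b <- ((b * d) - 8)           {0,1,2,3}
step 2: d <- max(tid, min(b, tid))   {0,1,2,3}
step 3: d <- ((tid // -2) + 5)       {4,5,6,7}

Answer: 4 steps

d: 0,1,2,3,3,2,2,1
b: -8,-8,-4,4,6,8,10,12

steps = 4; useful = 20; efficiency = 20/32 = 5/8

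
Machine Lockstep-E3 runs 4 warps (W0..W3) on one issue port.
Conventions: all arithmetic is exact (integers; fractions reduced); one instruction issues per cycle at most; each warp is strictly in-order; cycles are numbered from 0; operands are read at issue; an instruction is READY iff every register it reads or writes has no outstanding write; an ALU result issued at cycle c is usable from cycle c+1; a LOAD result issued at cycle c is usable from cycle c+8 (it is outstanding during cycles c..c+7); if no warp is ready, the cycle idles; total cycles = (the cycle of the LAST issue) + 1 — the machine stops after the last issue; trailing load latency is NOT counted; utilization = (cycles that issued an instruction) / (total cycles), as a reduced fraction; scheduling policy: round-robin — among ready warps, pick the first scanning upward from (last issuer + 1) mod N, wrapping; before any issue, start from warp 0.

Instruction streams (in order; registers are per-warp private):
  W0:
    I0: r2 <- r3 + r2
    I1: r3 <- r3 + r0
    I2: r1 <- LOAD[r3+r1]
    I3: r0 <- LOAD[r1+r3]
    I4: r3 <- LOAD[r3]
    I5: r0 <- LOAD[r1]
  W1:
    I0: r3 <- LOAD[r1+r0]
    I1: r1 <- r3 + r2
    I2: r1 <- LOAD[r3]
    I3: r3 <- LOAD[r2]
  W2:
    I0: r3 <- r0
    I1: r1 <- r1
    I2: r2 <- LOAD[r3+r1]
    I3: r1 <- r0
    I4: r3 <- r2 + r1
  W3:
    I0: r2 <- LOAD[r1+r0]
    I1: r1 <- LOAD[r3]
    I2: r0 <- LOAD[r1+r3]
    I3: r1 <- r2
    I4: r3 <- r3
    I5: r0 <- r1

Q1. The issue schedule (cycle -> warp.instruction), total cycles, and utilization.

cycle 0: W0.I0
cycle 1: W1.I0
cycle 2: W2.I0
cycle 3: W3.I0
cycle 4: W0.I1
cycle 5: W2.I1
cycle 6: W3.I1
cycle 7: W0.I2
cycle 8: W2.I2
cycle 9: W1.I1
cycle 10: W2.I3
cycle 11: W1.I2
cycle 12: W1.I3
cycle 13: idle
cycle 14: W3.I2
cycle 15: W0.I3
cycle 16: W2.I4
cycle 17: W3.I3
cycle 18: W0.I4
cycle 19: W3.I4
cycle 20: idle
cycle 21: idle
cycle 22: W3.I5
cycle 23: W0.I5

Answer: 24 cycles, utilization 7/8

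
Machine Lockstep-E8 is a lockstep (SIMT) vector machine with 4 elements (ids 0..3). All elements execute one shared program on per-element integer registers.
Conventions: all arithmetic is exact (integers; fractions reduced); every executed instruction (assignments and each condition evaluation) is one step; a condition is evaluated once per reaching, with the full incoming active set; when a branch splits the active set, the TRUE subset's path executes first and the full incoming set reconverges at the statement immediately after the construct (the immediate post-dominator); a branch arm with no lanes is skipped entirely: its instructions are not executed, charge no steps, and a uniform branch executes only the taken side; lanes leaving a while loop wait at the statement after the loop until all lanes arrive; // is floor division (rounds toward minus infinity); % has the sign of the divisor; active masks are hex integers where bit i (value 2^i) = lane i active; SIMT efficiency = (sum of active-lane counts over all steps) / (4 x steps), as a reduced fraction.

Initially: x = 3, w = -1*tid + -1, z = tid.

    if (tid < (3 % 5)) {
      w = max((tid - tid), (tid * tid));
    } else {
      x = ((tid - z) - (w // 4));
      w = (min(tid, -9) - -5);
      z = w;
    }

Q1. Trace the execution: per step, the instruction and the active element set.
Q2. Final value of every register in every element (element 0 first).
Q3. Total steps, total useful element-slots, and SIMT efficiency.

step 0: eval (tid < (3 % 5))         0xf
step 1: w <- max((tid - tid), (tid * tid)) 0x7
step 2: x <- ((tid - z) - (w // 4))  0x8
step 3: w <- (min(tid, -9) - -5)     0x8
step 4: z <- w                       0x8

Answer: 5 steps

x: 3,3,3,1
w: 0,1,4,-4
z: 0,1,2,-4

steps = 5; useful = 10; efficiency = 10/20 = 1/2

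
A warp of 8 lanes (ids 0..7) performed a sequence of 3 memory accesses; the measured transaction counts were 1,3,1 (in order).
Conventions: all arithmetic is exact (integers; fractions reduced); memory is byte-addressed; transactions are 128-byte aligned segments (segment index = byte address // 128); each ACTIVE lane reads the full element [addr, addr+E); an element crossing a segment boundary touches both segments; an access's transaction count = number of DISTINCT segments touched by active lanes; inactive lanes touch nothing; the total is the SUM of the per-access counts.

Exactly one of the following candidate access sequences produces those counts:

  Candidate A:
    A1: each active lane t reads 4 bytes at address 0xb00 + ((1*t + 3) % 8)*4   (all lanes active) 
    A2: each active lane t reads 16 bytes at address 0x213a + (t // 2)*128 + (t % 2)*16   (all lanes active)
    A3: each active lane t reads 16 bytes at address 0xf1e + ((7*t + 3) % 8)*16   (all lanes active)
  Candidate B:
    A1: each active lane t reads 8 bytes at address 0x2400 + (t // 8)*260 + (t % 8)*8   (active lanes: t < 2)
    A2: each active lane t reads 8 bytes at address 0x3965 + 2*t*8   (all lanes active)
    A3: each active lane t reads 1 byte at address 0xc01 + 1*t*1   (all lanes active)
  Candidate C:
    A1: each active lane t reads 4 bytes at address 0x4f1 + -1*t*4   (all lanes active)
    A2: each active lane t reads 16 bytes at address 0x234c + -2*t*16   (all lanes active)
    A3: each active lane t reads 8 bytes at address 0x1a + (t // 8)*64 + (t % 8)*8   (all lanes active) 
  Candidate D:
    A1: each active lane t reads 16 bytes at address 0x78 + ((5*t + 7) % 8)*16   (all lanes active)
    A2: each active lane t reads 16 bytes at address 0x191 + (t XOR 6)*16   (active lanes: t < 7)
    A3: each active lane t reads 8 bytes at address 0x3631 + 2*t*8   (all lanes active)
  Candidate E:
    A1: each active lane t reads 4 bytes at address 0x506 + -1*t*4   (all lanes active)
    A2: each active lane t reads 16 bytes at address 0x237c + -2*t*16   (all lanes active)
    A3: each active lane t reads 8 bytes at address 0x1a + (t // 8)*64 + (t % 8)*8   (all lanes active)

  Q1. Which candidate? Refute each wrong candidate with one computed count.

A: A2 gives 4 transactions, not 3
B: A2 gives 2 transactions, not 3
D: A1 gives 2 transactions, not 1
E: A1 gives 2 transactions, not 1
C: all counts match (1,3,1)

Answer: C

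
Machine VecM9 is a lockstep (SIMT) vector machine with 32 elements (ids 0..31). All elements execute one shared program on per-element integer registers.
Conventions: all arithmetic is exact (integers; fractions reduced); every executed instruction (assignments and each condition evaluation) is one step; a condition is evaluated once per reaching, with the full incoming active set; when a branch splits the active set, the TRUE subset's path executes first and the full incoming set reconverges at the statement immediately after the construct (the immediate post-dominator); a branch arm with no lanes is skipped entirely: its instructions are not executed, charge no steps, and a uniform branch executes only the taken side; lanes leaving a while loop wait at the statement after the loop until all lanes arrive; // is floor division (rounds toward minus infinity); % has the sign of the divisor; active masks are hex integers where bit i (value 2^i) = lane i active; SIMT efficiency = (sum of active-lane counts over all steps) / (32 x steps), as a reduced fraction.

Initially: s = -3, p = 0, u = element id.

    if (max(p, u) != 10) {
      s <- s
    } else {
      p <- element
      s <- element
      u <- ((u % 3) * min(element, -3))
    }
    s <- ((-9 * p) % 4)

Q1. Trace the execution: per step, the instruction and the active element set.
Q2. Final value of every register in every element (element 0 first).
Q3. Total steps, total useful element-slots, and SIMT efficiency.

step 0: eval (max(p, u) != 10)       0xffffffff
step 1: s <- s                       0xfffffbff
step 2: p <- element                 0x00000400
step 3: s <- element                 0x00000400
step 4: u <- ((u % 3) * min(element, -3)) 0x00000400
step 5: s <- ((-9 * p) % 4)          0xffffffff

Answer: 6 steps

s: 0,0,0,0,0,0,0,0,0,0,2,0,0,0,0,0,0,0,0,0,0,0,0,0,0,0,0,0,0,0,0,0
p: 0,0,0,0,0,0,0,0,0,0,10,0,0,0,0,0,0,0,0,0,0,0,0,0,0,0,0,0,0,0,0,0
u: 0,1,2,3,4,5,6,7,8,9,-3,11,12,13,14,15,16,17,18,19,20,21,22,23,24,25,26,27,28,29,30,31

steps = 6; useful = 98; efficiency = 98/192 = 49/96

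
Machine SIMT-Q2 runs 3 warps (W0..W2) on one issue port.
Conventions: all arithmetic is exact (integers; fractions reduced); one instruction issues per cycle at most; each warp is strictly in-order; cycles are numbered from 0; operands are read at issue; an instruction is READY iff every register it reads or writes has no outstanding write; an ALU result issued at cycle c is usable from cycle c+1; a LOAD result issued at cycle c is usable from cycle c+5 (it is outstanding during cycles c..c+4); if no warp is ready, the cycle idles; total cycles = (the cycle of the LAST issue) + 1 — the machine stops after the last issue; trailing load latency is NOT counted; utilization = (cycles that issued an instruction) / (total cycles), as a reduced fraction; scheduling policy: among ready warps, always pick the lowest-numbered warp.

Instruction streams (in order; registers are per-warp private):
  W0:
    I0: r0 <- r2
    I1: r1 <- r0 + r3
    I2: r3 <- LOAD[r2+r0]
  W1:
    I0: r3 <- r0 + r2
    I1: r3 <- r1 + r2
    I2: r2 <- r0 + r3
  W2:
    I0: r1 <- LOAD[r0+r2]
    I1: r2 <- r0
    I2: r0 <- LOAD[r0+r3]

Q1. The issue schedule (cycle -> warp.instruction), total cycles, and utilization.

cycle 0: W0.I0
cycle 1: W0.I1
cycle 2: W0.I2
cycle 3: W1.I0
cycle 4: W1.I1
cycle 5: W1.I2
cycle 6: W2.I0
cycle 7: W2.I1
cycle 8: W2.I2

Answer: 9 cycles, utilization 1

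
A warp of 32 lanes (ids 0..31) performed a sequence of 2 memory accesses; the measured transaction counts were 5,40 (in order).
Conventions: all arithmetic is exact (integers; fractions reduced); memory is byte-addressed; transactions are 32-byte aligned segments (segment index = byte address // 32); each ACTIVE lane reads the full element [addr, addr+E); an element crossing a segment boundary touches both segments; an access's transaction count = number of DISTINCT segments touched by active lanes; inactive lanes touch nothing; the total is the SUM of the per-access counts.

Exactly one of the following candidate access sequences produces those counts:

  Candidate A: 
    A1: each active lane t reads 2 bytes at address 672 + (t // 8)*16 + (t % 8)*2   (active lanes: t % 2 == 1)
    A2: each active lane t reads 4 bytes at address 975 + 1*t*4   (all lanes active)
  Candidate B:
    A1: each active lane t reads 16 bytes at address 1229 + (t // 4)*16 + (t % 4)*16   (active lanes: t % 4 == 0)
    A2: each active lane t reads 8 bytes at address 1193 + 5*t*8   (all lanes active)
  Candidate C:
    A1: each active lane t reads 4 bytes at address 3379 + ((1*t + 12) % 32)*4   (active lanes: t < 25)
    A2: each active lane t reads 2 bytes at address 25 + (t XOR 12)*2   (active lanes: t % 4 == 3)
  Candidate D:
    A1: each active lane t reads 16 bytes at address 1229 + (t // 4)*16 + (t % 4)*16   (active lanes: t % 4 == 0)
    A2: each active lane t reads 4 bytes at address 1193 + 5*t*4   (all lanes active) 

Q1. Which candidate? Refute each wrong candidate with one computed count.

A: A1 gives 2 transactions, not 5
C: A2 gives 3 transactions, not 40
D: A2 gives 20 transactions, not 40
B: all counts match (5,40)

Answer: B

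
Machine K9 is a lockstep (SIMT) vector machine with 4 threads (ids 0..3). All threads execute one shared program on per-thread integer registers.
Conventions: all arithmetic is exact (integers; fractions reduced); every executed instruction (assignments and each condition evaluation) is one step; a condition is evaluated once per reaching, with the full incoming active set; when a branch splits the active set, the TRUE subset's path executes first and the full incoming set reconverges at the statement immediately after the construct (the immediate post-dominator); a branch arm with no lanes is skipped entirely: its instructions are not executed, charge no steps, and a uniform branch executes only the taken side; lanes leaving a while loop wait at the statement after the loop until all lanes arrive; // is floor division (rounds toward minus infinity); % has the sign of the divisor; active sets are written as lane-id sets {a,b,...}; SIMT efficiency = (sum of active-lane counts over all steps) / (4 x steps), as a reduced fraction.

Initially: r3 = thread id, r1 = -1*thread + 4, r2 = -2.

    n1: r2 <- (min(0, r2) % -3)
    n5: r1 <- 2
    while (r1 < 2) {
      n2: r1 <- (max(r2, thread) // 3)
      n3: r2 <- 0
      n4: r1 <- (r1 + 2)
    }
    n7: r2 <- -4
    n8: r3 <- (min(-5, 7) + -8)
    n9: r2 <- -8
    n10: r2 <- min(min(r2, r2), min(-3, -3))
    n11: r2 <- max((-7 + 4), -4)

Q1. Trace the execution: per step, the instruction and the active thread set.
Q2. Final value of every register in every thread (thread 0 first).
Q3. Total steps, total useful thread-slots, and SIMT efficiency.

step 0: r2 <- (min(0, r2) % -3)      {0,1,2,3}
step 1: r1 <- 2                      {0,1,2,3}
step 2: eval (r1 < 2)                {0,1,2,3}
step 3: r2 <- -4                     {0,1,2,3}
step 4: r3 <- (min(-5, 7) + -8)      {0,1,2,3}
step 5: r2 <- -8                     {0,1,2,3}
step 6: r2 <- min(min(r2, r2), min(-3, -3)) {0,1,2,3}
step 7: r2 <- max((-7 + 4), -4)      {0,1,2,3}

Answer: 8 steps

r3: -13,-13,-13,-13
r1: 2,2,2,2
r2: -3,-3,-3,-3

steps = 8; useful = 32; efficiency = 32/32 = 1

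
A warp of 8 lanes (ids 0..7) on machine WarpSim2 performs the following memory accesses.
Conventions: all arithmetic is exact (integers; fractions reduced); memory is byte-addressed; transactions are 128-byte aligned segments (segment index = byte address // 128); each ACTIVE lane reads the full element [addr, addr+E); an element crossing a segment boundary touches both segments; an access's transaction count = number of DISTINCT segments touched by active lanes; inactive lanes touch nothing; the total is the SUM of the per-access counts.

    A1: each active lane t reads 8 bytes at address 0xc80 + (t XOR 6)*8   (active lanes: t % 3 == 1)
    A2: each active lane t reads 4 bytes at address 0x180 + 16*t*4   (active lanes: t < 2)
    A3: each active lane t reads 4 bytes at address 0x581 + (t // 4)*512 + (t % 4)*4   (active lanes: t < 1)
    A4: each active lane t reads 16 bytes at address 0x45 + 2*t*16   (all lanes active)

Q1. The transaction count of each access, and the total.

A1: 1 transaction
A2: 1 transaction
A3: 1 transaction
A4: 3 transactions

Answer: 1,1,1,3; total 6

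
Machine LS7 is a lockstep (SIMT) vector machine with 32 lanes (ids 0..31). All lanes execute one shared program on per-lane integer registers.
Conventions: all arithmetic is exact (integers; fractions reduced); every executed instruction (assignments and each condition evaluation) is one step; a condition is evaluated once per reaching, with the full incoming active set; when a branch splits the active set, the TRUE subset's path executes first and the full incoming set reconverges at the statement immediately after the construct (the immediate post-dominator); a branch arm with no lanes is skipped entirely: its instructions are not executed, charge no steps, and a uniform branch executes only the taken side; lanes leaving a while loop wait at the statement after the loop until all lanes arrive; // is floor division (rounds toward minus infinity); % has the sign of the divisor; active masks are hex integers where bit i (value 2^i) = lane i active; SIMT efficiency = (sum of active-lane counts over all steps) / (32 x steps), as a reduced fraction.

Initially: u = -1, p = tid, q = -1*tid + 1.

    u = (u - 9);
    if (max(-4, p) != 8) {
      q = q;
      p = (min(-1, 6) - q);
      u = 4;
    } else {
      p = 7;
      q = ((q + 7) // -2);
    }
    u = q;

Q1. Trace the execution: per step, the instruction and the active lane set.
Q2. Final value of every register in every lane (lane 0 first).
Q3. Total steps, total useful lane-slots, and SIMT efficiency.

step 0: u <- (u - 9)                 0xffffffff
step 1: eval (max(-4, p) != 8)       0xffffffff
step 2: q <- q                       0xfffffeff
step 3: p <- (min(-1, 6) - q)        0xfffffeff
step 4: u <- 4                       0xfffffeff
step 5: p <- 7                       0x00000100
step 6: q <- ((q + 7) // -2)         0x00000100
step 7: u <- q                       0xffffffff

Answer: 8 steps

u: 1,0,-1,-2,-3,-4,-5,-6,0,-8,-9,-10,-11,-12,-13,-14,-15,-16,-17,-18,-19,-20,-21,-22,-23,-24,-25,-26,-27,-28,-29,-30
p: -2,-1,0,1,2,3,4,5,7,7,8,9,10,11,12,13,14,15,16,17,18,19,20,21,22,23,24,25,26,27,28,29
q: 1,0,-1,-2,-3,-4,-5,-6,0,-8,-9,-10,-11,-12,-13,-14,-15,-16,-17,-18,-19,-20,-21,-22,-23,-24,-25,-26,-27,-28,-29,-30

steps = 8; useful = 191; efficiency = 191/256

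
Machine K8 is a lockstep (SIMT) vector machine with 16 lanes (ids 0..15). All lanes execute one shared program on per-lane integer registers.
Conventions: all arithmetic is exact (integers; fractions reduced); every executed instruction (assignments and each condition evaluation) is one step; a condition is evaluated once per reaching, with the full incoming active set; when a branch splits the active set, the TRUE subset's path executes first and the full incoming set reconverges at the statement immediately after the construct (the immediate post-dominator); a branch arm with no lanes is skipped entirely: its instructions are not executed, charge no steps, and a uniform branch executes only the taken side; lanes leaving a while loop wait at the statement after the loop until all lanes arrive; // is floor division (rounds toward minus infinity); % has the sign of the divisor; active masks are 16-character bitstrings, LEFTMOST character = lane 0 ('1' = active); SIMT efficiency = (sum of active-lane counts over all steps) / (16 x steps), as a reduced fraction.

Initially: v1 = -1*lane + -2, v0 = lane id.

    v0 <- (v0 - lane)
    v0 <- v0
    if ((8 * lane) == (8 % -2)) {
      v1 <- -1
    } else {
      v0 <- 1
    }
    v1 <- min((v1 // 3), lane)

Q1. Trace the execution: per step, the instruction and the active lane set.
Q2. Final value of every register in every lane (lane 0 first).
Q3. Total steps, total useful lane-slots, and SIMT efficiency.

step 0: v0 <- (v0 - lane)            1111111111111111
step 1: v0 <- v0                     1111111111111111
step 2: eval ((8 * lane) == (8 % -2)) 1111111111111111
step 3: v1 <- -1                     1000000000000000
step 4: v0 <- 1                      0111111111111111
step 5: v1 <- min((v1 // 3), lane)   1111111111111111

Answer: 6 steps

v1: -1,-1,-2,-2,-2,-3,-3,-3,-4,-4,-4,-5,-5,-5,-6,-6
v0: 0,1,1,1,1,1,1,1,1,1,1,1,1,1,1,1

steps = 6; useful = 80; efficiency = 80/96 = 5/6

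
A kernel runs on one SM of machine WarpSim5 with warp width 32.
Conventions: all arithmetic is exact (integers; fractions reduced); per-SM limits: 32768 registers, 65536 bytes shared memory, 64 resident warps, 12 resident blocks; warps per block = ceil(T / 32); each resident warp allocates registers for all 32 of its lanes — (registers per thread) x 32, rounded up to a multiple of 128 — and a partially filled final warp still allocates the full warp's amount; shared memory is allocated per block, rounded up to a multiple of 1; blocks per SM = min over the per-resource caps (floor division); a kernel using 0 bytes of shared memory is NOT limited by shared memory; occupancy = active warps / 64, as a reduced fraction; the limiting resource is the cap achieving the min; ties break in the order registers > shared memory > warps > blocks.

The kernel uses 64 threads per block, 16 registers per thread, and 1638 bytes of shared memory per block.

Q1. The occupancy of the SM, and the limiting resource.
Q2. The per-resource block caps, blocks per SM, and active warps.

Answer: occupancy 3/8, limited by blocks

registers: 32 blocks
shared memory: 40 blocks
warps: 32 blocks
blocks: 12 blocks

Answer: 12 blocks, 24 active warps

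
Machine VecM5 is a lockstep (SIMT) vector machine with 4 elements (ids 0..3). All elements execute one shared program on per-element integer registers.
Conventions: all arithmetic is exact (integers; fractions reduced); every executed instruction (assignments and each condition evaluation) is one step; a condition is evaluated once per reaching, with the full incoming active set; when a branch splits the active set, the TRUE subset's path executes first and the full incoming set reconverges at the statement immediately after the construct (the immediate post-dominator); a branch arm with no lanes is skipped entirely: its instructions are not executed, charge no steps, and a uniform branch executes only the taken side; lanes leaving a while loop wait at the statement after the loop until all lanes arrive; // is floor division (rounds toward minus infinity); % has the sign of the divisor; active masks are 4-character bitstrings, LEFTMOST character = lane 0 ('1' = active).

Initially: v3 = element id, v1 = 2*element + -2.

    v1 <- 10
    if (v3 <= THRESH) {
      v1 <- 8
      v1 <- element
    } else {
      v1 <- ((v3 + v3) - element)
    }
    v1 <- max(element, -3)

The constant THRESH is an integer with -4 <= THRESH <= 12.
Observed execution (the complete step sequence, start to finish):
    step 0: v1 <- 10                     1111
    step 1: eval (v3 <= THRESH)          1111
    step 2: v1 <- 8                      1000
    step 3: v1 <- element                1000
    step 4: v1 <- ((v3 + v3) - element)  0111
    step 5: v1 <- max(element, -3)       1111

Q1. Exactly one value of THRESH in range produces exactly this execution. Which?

Answer: THRESH = 0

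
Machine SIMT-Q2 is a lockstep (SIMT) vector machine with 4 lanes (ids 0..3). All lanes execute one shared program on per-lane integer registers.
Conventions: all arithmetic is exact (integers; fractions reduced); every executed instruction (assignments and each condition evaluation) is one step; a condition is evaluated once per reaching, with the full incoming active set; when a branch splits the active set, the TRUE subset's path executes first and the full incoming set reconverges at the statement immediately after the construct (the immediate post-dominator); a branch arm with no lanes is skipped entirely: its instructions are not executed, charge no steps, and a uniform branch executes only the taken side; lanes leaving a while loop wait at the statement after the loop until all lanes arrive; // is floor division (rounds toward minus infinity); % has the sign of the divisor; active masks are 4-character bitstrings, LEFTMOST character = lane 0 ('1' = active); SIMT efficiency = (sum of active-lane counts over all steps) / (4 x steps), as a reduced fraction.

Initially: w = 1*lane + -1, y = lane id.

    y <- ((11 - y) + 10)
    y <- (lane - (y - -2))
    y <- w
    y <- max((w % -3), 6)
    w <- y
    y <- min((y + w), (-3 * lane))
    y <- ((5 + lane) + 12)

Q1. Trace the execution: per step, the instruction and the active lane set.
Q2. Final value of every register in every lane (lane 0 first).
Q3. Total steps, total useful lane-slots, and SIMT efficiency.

step 0: y <- ((11 - y) + 10)         1111
step 1: y <- (lane - (y - -2))       1111
step 2: y <- w                       1111
step 3: y <- max((w % -3), 6)        1111
step 4: w <- y                       1111
step 5: y <- min((y + w), (-3 * lane)) 1111
step 6: y <- ((5 + lane) + 12)       1111

Answer: 7 steps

w: 6,6,6,6
y: 17,18,19,20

steps = 7; useful = 28; efficiency = 28/28 = 1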